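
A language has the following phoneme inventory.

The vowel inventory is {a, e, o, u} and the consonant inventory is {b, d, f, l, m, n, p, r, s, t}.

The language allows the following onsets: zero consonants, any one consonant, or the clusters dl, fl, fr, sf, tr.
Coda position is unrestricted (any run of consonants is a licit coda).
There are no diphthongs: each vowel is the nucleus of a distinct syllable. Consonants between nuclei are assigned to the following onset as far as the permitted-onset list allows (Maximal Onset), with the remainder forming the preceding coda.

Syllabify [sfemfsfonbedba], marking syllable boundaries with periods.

The vowels are e, o, e, a — 4 nuclei, so 4 syllables.
σ1/σ2 boundary: /mfsf/; trying suffixes from longest down, /sf/ is the first permitted one, so coda /mf/ | onset /sf/.
σ2/σ3 boundary: /nb/; trying suffixes from longest down, /b/ is the first permitted one, so coda /n/ | onset /b/.
σ3/σ4 boundary: /db/ splits as /d/ + /b/ (/b/ is the longest suffix that is a licit onset).

sfemf.sfon.bed.ba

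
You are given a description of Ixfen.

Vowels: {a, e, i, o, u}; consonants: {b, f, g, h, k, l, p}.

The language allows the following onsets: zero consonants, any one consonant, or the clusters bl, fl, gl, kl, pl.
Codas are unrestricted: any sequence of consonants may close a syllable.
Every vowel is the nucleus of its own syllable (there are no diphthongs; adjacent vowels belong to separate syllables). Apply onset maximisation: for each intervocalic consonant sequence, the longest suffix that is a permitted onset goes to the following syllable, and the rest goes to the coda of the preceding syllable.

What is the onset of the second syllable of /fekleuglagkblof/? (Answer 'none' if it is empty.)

Nuclei (vowels): e, e, u, a, o → 5 syllables.
/e…e/ gap (V1→V2): /kl/ is a licit onset in full, so it all attaches to the next syllable.
/e…u/ gap (V2→V3): nothing intervenes; syllable break is V.V.
/u…a/ gap (V3→V4): /gl/ — entire cluster is a permitted onset → onset /gl/, coda ∅.
/a…o/ gap (V4→V5): /gkbl/ — longest licit onset from the right is /bl/, leaving /gk/ as coda.
Result: fe.kle.u.glagk.blof.
Syllable 2 is /kle/: onset /kl/, nucleus /e/, coda ∅.

kl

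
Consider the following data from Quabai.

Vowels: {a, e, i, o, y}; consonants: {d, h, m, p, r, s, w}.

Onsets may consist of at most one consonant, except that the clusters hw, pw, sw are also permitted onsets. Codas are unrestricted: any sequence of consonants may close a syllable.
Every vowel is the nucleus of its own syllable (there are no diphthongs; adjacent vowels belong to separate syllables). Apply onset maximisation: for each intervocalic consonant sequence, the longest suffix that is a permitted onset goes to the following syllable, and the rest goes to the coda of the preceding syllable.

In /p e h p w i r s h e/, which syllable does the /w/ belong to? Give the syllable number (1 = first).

2

Vowels present: e, i, e; each is a nucleus, giving 3 syllables.
/e…i/ gap (V1→V2): /hpw/ splits as /h/ + /pw/ (/pw/ is the longest suffix that is a licit onset).
/i…e/ gap (V2→V3): cluster /rsh/ — the longest permitted-onset suffix is /h/; onset = /h/, preceding coda = /rs/.
Result: peh.pwirs.he.
The /w/ is in the onset of syllable 2 (/pwirs/).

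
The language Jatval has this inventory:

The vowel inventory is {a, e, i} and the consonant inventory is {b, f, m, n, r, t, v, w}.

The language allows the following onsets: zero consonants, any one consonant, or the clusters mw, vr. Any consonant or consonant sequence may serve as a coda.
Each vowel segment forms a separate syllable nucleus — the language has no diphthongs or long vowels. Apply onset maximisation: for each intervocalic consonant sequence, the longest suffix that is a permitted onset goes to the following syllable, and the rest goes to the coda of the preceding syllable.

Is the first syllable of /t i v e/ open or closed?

Vowels present: i, e; each is a nucleus, giving 2 syllables.
σ1/σ2 boundary: just /v/ — single C goes to the following onset.
Putting it together: ti.ve.
Syllable 1 is /ti/; it ends in its nucleus with no coda, so it is open.

open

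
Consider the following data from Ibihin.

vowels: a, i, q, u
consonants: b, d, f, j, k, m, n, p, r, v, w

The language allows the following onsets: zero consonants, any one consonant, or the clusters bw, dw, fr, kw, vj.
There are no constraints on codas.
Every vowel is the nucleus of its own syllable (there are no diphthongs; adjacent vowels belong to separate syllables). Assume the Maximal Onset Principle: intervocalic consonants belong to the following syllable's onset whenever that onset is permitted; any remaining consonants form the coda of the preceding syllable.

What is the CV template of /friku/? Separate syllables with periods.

CCV.CV

The vowels are i, u — 2 nuclei, so 2 syllables.
Between /i/ (V1) and /u/ (V2): /k/ → onset of the next syllable (single consonants are always licit onsets).
Result: fri.ku.
Mapping each syllable to C/V: /fri/ → CCV, /ku/ → CV.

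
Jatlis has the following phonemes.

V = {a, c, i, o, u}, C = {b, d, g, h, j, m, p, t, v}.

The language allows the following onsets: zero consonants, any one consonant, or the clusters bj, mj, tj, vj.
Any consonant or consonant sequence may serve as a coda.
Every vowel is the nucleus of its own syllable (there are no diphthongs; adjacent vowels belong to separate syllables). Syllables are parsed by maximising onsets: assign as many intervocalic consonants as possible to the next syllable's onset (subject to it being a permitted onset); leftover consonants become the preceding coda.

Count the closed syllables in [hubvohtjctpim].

4

Nuclei (vowels): u, o, c, i → 4 syllables.
σ1/σ2 boundary: cluster /bv/ — the longest permitted-onset suffix is /v/; onset = /v/, preceding coda = /b/.
σ2/σ3 boundary: /htj/ splits as /h/ + /tj/ (/tj/ is the longest suffix that is a licit onset).
σ3/σ4 boundary: /tp/ — longest licit onset from the right is /p/, leaving /t/ as coda.
Syllabification: hub.voh.tjct.pim.
Classifying each syllable: /hub/ (closed), /voh/ (closed), /tjct/ (closed), /pim/ (closed).
Closed syllables: 4.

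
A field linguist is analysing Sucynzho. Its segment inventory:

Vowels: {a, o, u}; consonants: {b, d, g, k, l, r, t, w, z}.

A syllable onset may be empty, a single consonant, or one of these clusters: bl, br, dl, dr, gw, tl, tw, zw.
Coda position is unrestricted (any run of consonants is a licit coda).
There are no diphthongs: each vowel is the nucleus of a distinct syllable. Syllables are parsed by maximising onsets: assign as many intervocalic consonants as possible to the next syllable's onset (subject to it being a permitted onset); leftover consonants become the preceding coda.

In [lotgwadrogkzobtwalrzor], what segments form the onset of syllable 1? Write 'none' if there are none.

Nuclei (vowels): o, a, o, o, a, o → 6 syllables.
Between /o/ (V1) and /a/ (V2): /tgw/; trying suffixes from longest down, /gw/ is the first permitted one, so coda /t/ | onset /gw/.
Between /a/ (V2) and /o/ (V3): cluster /dr/ — /dr/ is itself a permitted onset, so the whole cluster goes right; preceding coda = ∅.
Between /o/ (V3) and /o/ (V4): /gkz/; trying suffixes from longest down, /z/ is the first permitted one, so coda /gk/ | onset /z/.
Between /o/ (V4) and /a/ (V5): /btw/; trying suffixes from longest down, /tw/ is the first permitted one, so coda /b/ | onset /tw/.
Between /a/ (V5) and /o/ (V6): /lrz/ — longest licit onset from the right is /z/, leaving /lr/ as coda.
Syllabification: lot.gwa.drogk.zob.twalr.zor.
Syllable 1 is /lot/: onset /l/, nucleus /o/, coda /t/.

l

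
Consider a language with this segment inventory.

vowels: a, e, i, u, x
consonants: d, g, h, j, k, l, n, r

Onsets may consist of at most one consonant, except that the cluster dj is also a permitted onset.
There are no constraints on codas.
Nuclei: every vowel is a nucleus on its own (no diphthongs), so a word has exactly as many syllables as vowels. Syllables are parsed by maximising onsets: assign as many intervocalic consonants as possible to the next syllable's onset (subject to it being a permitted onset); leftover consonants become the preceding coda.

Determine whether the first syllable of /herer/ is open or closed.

open

Nuclei (vowels): e, e → 2 syllables.
/e…e/ gap (V1→V2): just /r/ — single C goes to the following onset.
Syllabification: he.rer.
Syllable 1 is /he/; it ends in its nucleus with no coda, so it is open.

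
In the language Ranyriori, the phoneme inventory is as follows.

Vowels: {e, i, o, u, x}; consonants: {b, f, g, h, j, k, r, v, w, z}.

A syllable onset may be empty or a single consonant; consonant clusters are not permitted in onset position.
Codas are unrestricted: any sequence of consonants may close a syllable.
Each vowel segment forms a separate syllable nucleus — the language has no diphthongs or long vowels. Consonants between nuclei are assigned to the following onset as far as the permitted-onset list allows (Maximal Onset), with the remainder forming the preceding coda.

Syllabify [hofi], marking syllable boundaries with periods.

Vowels present: o, i; each is a nucleus, giving 2 syllables.
σ1/σ2 boundary: just /f/ — single C goes to the following onset.

ho.fi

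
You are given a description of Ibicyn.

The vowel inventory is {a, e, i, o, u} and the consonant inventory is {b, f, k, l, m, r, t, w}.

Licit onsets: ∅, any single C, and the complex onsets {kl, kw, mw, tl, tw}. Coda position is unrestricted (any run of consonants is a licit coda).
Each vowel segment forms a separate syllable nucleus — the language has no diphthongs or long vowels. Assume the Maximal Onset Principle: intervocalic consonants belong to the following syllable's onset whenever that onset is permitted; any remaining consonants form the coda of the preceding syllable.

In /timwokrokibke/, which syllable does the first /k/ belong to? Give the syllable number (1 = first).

2

Vowels present: i, o, o, i, e; each is a nucleus, giving 5 syllables.
/i…o/ gap (V1→V2): cluster /mw/ — /mw/ is itself a permitted onset, so the whole cluster goes right; preceding coda = ∅.
/o…o/ gap (V2→V3): /kr/ splits as /k/ + /r/ (/r/ is the longest suffix that is a licit onset).
/o…i/ gap (V3→V4): /k/ → onset of the next syllable (single consonants are always licit onsets).
/i…e/ gap (V4→V5): /bk/ — longest licit onset from the right is /k/, leaving /b/ as coda.
Putting it together: ti.mwok.ro.kib.ke.
The first /k/ is in the coda of syllable 2 (/mwok/).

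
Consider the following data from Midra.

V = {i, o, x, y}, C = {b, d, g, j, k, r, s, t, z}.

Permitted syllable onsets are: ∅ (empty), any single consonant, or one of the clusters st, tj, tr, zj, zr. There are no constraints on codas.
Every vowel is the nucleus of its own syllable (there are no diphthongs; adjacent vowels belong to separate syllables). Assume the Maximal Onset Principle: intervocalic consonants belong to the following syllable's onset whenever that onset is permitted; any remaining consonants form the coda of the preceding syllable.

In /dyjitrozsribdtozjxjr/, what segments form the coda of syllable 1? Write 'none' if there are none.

The vowels are y, i, o, i, o, x — 6 nuclei, so 6 syllables.
V1 /y/ – V2 /i/: /j/ is a single consonant, so it becomes the next onset.
V2 /i/ – V3 /o/: /tr/ — entire cluster is a permitted onset → onset /tr/, coda ∅.
V3 /o/ – V4 /i/: /zsr/ — longest licit onset from the right is /r/, leaving /zs/ as coda.
V4 /i/ – V5 /o/: /bdt/; trying suffixes from longest down, /t/ is the first permitted one, so coda /bd/ | onset /t/.
V5 /o/ – V6 /x/: /zj/ is a licit onset in full, so it all attaches to the next syllable.
Putting it together: dy.ji.trozs.ribd.to.zjxjr.
Syllable 1 is /dy/: onset /d/, nucleus /y/, coda ∅.

none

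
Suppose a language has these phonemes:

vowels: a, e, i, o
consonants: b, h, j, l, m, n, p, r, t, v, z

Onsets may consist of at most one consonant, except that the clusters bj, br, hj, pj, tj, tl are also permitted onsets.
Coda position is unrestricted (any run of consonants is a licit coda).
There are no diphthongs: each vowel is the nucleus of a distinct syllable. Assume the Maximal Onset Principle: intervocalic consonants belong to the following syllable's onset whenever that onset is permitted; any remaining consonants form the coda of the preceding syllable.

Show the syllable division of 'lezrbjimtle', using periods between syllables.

lezr.bjim.tle

The vowels are e, i, e — 3 nuclei, so 3 syllables.
V1 /e/ – V2 /i/: /zrbj/; trying suffixes from longest down, /bj/ is the first permitted one, so coda /zr/ | onset /bj/.
V2 /i/ – V3 /e/: /mtl/ — longest licit onset from the right is /tl/, leaving /m/ as coda.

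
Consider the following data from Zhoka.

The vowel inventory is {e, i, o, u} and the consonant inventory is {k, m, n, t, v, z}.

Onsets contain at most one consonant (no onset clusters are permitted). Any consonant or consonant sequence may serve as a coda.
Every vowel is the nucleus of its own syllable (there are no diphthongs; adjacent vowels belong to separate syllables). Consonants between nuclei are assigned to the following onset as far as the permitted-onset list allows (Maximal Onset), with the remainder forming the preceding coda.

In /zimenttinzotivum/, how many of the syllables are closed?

The vowels are i, e, i, o, i, u — 6 nuclei, so 6 syllables.
V1 /i/ – V2 /e/: /m/ is a single consonant, so it becomes the next onset.
V2 /e/ – V3 /i/: /ntt/; trying suffixes from longest down, /t/ is the first permitted one, so coda /nt/ | onset /t/.
V3 /i/ – V4 /o/: /nz/ — longest licit onset from the right is /z/, leaving /n/ as coda.
V4 /o/ – V5 /i/: just /t/ — single C goes to the following onset.
V5 /i/ – V6 /u/: /v/ → onset of the next syllable (single consonants are always licit onsets).
So the parse is zi.ment.tin.zo.ti.vum.
Classifying each syllable: /zi/ (open), /ment/ (closed), /tin/ (closed), /zo/ (open), /ti/ (open), /vum/ (closed).
Closed syllables: 3.

3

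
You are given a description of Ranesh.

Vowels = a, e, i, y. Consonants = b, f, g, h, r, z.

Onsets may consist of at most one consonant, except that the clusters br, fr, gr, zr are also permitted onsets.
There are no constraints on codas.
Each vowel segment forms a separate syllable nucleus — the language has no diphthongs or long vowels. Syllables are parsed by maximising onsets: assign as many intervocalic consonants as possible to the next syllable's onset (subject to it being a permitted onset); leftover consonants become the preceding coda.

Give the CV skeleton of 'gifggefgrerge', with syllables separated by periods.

Vowels present: i, e, e, e; each is a nucleus, giving 4 syllables.
V1 /i/ – V2 /e/: /fgg/ — longest licit onset from the right is /g/, leaving /fg/ as coda.
V2 /e/ – V3 /e/: /fgr/; trying suffixes from longest down, /gr/ is the first permitted one, so coda /f/ | onset /gr/.
V3 /e/ – V4 /e/: /rg/ splits as /r/ + /g/ (/g/ is the longest suffix that is a licit onset).
Syllabification: gifg.gef.grer.ge.
Mapping each syllable to C/V: /gifg/ → CVCC, /gef/ → CVC, /grer/ → CCVC, /ge/ → CV.

CVCC.CVC.CCVC.CV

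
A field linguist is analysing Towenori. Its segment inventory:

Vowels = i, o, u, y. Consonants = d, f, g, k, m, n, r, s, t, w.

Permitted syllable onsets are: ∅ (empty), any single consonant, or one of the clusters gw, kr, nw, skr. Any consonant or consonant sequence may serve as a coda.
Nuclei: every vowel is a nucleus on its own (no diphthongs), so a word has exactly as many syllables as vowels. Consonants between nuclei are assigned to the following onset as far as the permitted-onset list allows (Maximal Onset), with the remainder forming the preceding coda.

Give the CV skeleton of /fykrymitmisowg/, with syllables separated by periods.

Nuclei (vowels): y, y, i, i, o → 5 syllables.
σ1/σ2 boundary: /kr/ is a licit onset in full, so it all attaches to the next syllable.
σ2/σ3 boundary: /m/ is a single consonant, so it becomes the next onset.
σ3/σ4 boundary: cluster /tm/ — the longest permitted-onset suffix is /m/; onset = /m/, preceding coda = /t/.
σ4/σ5 boundary: just /s/ — single C goes to the following onset.
Syllabification: fy.kry.mit.mi.sowg.
Mapping each syllable to C/V: /fy/ → CV, /kry/ → CCV, /mit/ → CVC, /mi/ → CV, /sowg/ → CVCC.

CV.CCV.CVC.CV.CVCC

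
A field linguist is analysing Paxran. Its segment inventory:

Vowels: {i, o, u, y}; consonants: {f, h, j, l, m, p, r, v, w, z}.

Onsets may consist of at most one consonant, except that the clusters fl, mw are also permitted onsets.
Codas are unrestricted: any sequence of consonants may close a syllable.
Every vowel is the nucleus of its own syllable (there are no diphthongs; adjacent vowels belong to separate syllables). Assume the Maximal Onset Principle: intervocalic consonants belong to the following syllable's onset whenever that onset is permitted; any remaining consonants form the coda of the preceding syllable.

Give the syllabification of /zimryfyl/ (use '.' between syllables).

Vowels present: i, y, y; each is a nucleus, giving 3 syllables.
V1 /i/ – V2 /y/: /mr/ splits as /m/ + /r/ (/r/ is the longest suffix that is a licit onset).
V2 /y/ – V3 /y/: just /f/ — single C goes to the following onset.

zim.ry.fyl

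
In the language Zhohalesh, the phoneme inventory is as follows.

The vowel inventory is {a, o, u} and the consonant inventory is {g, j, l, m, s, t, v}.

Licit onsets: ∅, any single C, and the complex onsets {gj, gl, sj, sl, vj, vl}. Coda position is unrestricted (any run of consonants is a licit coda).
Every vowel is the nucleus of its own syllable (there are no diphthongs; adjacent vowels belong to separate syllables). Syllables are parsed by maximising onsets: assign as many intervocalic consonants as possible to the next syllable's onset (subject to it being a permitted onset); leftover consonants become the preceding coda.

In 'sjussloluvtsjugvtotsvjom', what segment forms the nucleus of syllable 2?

Vowels present: u, o, u, u, o, o; each is a nucleus, giving 6 syllables.
The second nucleus (vowel 2 from the left) is /o/.

o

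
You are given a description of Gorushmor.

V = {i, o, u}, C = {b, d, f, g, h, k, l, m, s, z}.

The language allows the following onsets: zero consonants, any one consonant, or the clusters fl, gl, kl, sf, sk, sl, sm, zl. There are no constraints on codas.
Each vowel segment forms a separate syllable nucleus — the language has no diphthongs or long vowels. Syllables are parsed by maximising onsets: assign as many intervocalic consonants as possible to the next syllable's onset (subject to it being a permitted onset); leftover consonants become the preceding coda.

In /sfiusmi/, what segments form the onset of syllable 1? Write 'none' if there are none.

sf

Nuclei (vowels): i, u, i → 3 syllables.
V1 /i/ – V2 /u/: no consonants, so the boundary falls immediately after /i/.
V2 /u/ – V3 /i/: /sm/ — entire cluster is a permitted onset → onset /sm/, coda ∅.
Result: sfi.u.smi.
Syllable 1 is /sfi/: onset /sf/, nucleus /i/, coda ∅.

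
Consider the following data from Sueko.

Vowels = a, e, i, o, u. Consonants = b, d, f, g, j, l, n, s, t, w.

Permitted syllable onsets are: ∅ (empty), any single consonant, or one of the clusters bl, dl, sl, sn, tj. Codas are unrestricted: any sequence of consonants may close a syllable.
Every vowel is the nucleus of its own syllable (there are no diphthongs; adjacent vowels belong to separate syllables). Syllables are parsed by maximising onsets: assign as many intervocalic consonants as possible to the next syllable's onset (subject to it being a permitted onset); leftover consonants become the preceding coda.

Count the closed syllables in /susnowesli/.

Vowels present: u, o, e, i; each is a nucleus, giving 4 syllables.
/u…o/ gap (V1→V2): /sn/ — entire cluster is a permitted onset → onset /sn/, coda ∅.
/o…e/ gap (V2→V3): /w/ → onset of the next syllable (single consonants are always licit onsets).
/e…i/ gap (V3→V4): /sl/ is a licit onset in full, so it all attaches to the next syllable.
Putting it together: su.sno.we.sli.
Classifying each syllable: /su/ (open), /sno/ (open), /we/ (open), /sli/ (open).
Closed syllables: 0.

0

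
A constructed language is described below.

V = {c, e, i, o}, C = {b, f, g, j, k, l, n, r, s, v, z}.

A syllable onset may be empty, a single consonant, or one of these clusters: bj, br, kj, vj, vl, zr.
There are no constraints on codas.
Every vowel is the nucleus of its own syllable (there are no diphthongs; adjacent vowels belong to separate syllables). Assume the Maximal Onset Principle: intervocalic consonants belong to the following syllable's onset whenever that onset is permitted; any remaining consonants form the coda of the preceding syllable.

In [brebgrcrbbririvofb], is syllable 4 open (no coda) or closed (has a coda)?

open

Vowels present: e, c, i, i, o; each is a nucleus, giving 5 syllables.
V1 /e/ – V2 /c/: /bgr/; trying suffixes from longest down, /r/ is the first permitted one, so coda /bg/ | onset /r/.
V2 /c/ – V3 /i/: /rbbr/; trying suffixes from longest down, /br/ is the first permitted one, so coda /rb/ | onset /br/.
V3 /i/ – V4 /i/: just /r/ — single C goes to the following onset.
V4 /i/ – V5 /o/: just /v/ — single C goes to the following onset.
So the parse is brebg.rcrb.bri.ri.vofb.
Syllable 4 is /ri/; it ends in its nucleus with no coda, so it is open.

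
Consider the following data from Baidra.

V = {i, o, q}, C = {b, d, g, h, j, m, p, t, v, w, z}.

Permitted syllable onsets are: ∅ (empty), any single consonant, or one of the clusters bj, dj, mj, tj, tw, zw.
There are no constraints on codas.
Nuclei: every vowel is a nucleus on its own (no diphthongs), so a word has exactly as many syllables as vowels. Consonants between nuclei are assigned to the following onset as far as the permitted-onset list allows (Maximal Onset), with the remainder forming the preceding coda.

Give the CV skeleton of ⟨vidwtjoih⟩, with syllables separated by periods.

CVCC.CCV.VC

Vowels present: i, o, i; each is a nucleus, giving 3 syllables.
V1 /i/ – V2 /o/: /dwtj/; trying suffixes from longest down, /tj/ is the first permitted one, so coda /dw/ | onset /tj/.
V2 /o/ – V3 /i/: hiatus — the boundary sits between the two vowels.
Syllabification: vidw.tjo.ih.
Mapping each syllable to C/V: /vidw/ → CVCC, /tjo/ → CCV, /ih/ → VC.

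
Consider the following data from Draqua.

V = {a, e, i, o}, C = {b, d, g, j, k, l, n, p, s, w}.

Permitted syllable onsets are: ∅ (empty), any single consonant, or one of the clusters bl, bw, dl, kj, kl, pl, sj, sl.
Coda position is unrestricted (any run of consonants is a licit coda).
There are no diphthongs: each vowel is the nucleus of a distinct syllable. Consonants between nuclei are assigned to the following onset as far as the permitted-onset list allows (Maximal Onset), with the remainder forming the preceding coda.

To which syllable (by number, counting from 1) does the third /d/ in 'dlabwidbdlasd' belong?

3

Vowels present: a, i, a; each is a nucleus, giving 3 syllables.
σ1/σ2 boundary: /bw/ — entire cluster is a permitted onset → onset /bw/, coda ∅.
σ2/σ3 boundary: cluster /dbdl/ — the longest permitted-onset suffix is /dl/; onset = /dl/, preceding coda = /db/.
Putting it together: dla.bwidb.dlasd.
The third /d/ is in the onset of syllable 3 (/dlasd/).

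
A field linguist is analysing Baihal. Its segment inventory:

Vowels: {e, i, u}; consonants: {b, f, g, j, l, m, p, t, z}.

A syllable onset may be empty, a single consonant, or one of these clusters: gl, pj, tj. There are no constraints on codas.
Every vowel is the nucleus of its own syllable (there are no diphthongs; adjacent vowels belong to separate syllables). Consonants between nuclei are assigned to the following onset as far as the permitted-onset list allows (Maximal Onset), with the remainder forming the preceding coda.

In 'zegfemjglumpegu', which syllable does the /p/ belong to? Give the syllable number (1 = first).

4

Nuclei (vowels): e, e, u, e, u → 5 syllables.
/e…e/ gap (V1→V2): cluster /gf/ — the longest permitted-onset suffix is /f/; onset = /f/, preceding coda = /g/.
/e…u/ gap (V2→V3): /mjgl/ splits as /mj/ + /gl/ (/gl/ is the longest suffix that is a licit onset).
/u…e/ gap (V3→V4): /mp/ splits as /m/ + /p/ (/p/ is the longest suffix that is a licit onset).
/e…u/ gap (V4→V5): /g/ is a single consonant, so it becomes the next onset.
Syllabification: zeg.femj.glum.pe.gu.
The /p/ is in the onset of syllable 4 (/pe/).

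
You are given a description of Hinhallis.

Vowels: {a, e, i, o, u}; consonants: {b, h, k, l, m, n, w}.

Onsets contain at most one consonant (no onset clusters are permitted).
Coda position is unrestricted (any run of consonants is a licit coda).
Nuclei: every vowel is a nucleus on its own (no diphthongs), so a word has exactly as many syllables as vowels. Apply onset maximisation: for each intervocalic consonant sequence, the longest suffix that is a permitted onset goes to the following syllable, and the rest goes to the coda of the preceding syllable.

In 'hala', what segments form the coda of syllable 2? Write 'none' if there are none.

The vowels are a, a — 2 nuclei, so 2 syllables.
σ1/σ2 boundary: /l/ is a single consonant, so it becomes the next onset.
So the parse is ha.la.
Syllable 2 is /la/: onset /l/, nucleus /a/, coda ∅.

none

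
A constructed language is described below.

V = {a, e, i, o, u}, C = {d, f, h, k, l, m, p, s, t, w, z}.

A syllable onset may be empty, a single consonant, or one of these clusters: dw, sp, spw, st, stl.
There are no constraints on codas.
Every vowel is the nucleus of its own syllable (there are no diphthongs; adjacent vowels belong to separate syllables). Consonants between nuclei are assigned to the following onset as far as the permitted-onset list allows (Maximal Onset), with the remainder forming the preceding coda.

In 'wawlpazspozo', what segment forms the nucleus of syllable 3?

o

Nuclei (vowels): a, a, o, o → 4 syllables.
The third nucleus (vowel 3 from the left) is /o/.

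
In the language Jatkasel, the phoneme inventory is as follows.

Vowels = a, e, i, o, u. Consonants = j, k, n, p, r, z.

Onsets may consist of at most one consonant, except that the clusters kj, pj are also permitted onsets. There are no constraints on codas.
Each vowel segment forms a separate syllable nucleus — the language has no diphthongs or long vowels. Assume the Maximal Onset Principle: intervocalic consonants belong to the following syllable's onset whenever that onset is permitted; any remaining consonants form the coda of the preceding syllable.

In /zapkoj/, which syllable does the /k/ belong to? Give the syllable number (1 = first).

The vowels are a, o — 2 nuclei, so 2 syllables.
/a…o/ gap (V1→V2): /pk/ splits as /p/ + /k/ (/k/ is the longest suffix that is a licit onset).
Syllabification: zap.koj.
The /k/ is in the onset of syllable 2 (/koj/).

2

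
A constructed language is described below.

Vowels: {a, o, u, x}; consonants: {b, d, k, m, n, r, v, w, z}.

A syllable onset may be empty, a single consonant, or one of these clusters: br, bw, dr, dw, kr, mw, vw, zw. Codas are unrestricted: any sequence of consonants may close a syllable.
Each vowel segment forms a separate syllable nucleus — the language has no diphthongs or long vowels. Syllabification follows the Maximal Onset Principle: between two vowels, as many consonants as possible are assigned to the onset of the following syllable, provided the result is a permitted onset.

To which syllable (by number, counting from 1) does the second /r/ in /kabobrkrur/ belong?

Vowels present: a, o, u; each is a nucleus, giving 3 syllables.
/a…o/ gap (V1→V2): /b/ → onset of the next syllable (single consonants are always licit onsets).
/o…u/ gap (V2→V3): /brkr/ — longest licit onset from the right is /kr/, leaving /br/ as coda.
So the parse is ka.bobr.krur.
The second /r/ is in the onset of syllable 3 (/krur/).

3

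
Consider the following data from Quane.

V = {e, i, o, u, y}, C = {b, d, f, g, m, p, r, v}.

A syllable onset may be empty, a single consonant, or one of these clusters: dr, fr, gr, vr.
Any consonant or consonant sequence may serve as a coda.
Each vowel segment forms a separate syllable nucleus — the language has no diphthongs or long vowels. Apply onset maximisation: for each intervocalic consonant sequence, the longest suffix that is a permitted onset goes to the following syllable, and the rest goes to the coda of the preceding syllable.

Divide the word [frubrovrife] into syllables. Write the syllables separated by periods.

The vowels are u, o, i, e — 4 nuclei, so 4 syllables.
σ1/σ2 boundary: /br/; trying suffixes from longest down, /r/ is the first permitted one, so coda /b/ | onset /r/.
σ2/σ3 boundary: /vr/ — entire cluster is a permitted onset → onset /vr/, coda ∅.
σ3/σ4 boundary: just /f/ — single C goes to the following onset.

frub.ro.vri.fe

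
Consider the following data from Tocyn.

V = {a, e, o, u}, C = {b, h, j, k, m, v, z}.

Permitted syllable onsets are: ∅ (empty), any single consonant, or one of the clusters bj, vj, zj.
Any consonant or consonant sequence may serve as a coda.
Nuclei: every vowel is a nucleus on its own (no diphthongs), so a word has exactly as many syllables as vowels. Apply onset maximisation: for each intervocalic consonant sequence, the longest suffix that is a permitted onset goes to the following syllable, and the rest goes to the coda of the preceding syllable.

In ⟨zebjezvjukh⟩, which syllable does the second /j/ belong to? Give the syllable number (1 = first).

Nuclei (vowels): e, e, u → 3 syllables.
Between /e/ (V1) and /e/ (V2): /bj/ is a licit onset in full, so it all attaches to the next syllable.
Between /e/ (V2) and /u/ (V3): /zvj/ splits as /z/ + /vj/ (/vj/ is the longest suffix that is a licit onset).
Syllabification: ze.bjez.vjukh.
The second /j/ is in the onset of syllable 3 (/vjukh/).

3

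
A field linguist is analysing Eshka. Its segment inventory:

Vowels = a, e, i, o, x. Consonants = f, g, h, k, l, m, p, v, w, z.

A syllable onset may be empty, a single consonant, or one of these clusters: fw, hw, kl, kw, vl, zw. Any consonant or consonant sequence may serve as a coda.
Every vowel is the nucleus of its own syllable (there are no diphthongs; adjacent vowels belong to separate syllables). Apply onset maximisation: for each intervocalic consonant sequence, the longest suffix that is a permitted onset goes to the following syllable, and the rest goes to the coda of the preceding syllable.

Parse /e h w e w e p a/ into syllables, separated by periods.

e.hwe.we.pa

The vowels are e, e, e, a — 4 nuclei, so 4 syllables.
σ1/σ2 boundary: /hw/ is a licit onset in full, so it all attaches to the next syllable.
σ2/σ3 boundary: /w/ is a single consonant, so it becomes the next onset.
σ3/σ4 boundary: /p/ → onset of the next syllable (single consonants are always licit onsets).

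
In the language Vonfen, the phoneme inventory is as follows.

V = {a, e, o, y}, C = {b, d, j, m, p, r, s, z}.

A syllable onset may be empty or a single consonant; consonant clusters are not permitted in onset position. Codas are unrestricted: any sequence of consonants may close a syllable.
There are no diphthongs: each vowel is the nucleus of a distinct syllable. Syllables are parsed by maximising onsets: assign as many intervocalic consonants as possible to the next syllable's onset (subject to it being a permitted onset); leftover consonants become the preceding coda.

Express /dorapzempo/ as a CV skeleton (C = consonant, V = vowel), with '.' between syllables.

The vowels are o, a, e, o — 4 nuclei, so 4 syllables.
σ1/σ2 boundary: just /r/ — single C goes to the following onset.
σ2/σ3 boundary: /pz/; trying suffixes from longest down, /z/ is the first permitted one, so coda /p/ | onset /z/.
σ3/σ4 boundary: cluster /mp/ — the longest permitted-onset suffix is /p/; onset = /p/, preceding coda = /m/.
Syllabification: do.rap.zem.po.
Mapping each syllable to C/V: /do/ → CV, /rap/ → CVC, /zem/ → CVC, /po/ → CV.

CV.CVC.CVC.CV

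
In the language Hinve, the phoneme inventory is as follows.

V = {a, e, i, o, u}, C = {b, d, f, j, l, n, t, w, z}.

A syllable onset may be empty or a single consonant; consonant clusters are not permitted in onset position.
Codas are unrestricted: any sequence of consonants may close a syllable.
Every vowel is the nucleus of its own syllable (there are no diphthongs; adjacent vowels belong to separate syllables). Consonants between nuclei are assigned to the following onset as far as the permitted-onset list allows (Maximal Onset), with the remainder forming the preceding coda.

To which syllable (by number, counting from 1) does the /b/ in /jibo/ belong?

2

Vowels present: i, o; each is a nucleus, giving 2 syllables.
Between /i/ (V1) and /o/ (V2): /b/ is a single consonant, so it becomes the next onset.
So the parse is ji.bo.
The /b/ is in the onset of syllable 2 (/bo/).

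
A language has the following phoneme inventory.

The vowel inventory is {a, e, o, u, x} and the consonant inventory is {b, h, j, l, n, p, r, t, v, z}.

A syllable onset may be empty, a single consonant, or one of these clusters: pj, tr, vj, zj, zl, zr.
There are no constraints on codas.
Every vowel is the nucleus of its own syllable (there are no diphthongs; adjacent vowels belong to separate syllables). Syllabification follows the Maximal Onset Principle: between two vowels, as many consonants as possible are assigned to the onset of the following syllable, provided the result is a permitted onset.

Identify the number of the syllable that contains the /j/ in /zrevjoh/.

Vowels present: e, o; each is a nucleus, giving 2 syllables.
V1 /e/ – V2 /o/: cluster /vj/ — /vj/ is itself a permitted onset, so the whole cluster goes right; preceding coda = ∅.
Putting it together: zre.vjoh.
The /j/ is in the onset of syllable 2 (/vjoh/).

2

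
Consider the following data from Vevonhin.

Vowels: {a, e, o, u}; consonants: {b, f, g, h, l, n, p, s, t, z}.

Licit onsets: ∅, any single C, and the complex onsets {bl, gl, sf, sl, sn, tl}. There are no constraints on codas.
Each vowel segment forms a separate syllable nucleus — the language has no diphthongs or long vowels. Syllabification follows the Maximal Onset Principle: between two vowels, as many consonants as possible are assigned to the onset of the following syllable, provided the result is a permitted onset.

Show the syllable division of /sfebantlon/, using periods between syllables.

Vowels present: e, a, o; each is a nucleus, giving 3 syllables.
/e…a/ gap (V1→V2): /b/ → onset of the next syllable (single consonants are always licit onsets).
/a…o/ gap (V2→V3): /ntl/; trying suffixes from longest down, /tl/ is the first permitted one, so coda /n/ | onset /tl/.

sfe.ban.tlon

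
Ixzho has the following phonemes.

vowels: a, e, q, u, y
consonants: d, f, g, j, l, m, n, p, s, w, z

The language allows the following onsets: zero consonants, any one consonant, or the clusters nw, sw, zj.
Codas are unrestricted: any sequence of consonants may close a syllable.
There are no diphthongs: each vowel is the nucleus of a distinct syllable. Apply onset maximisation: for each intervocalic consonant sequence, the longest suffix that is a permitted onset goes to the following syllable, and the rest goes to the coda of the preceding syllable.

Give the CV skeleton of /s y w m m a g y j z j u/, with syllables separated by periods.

Nuclei (vowels): y, a, y, u → 4 syllables.
/y…a/ gap (V1→V2): cluster /wmm/ — the longest permitted-onset suffix is /m/; onset = /m/, preceding coda = /wm/.
/a…y/ gap (V2→V3): /g/ is a single consonant, so it becomes the next onset.
/y…u/ gap (V3→V4): /jzj/ splits as /j/ + /zj/ (/zj/ is the longest suffix that is a licit onset).
Syllabification: sywm.ma.gyj.zju.
Mapping each syllable to C/V: /sywm/ → CVCC, /ma/ → CV, /gyj/ → CVC, /zju/ → CCV.

CVCC.CV.CVC.CCV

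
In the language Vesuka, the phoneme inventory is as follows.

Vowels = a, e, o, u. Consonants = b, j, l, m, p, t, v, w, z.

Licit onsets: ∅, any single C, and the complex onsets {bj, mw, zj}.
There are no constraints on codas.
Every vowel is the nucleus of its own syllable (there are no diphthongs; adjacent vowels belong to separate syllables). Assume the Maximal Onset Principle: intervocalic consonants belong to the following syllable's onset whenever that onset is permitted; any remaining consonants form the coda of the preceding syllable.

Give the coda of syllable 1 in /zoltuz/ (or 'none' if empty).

Vowels present: o, u; each is a nucleus, giving 2 syllables.
σ1/σ2 boundary: cluster /lt/ — the longest permitted-onset suffix is /t/; onset = /t/, preceding coda = /l/.
Syllabification: zol.tuz.
Syllable 1 is /zol/: onset /z/, nucleus /o/, coda /l/.

l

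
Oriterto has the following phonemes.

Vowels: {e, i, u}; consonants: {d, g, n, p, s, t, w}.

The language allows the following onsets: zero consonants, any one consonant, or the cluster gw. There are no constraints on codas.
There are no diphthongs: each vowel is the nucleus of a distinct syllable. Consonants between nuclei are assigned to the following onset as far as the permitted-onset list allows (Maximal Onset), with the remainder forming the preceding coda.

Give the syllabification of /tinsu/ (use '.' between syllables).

Vowels present: i, u; each is a nucleus, giving 2 syllables.
Between /i/ (V1) and /u/ (V2): /ns/; trying suffixes from longest down, /s/ is the first permitted one, so coda /n/ | onset /s/.

tin.su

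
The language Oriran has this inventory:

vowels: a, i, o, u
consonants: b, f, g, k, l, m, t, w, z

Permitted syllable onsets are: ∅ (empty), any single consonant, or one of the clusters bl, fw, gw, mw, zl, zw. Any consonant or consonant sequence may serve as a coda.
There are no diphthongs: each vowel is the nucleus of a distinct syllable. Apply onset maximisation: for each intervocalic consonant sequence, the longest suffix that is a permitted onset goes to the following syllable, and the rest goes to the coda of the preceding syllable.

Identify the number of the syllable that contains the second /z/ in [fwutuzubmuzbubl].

4

Nuclei (vowels): u, u, u, u, u → 5 syllables.
/u…u/ gap (V1→V2): /t/ → onset of the next syllable (single consonants are always licit onsets).
/u…u/ gap (V2→V3): /z/ → onset of the next syllable (single consonants are always licit onsets).
/u…u/ gap (V3→V4): /bm/ — longest licit onset from the right is /m/, leaving /b/ as coda.
/u…u/ gap (V4→V5): cluster /zb/ — the longest permitted-onset suffix is /b/; onset = /b/, preceding coda = /z/.
Putting it together: fwu.tu.zub.muz.bubl.
The second /z/ is in the coda of syllable 4 (/muz/).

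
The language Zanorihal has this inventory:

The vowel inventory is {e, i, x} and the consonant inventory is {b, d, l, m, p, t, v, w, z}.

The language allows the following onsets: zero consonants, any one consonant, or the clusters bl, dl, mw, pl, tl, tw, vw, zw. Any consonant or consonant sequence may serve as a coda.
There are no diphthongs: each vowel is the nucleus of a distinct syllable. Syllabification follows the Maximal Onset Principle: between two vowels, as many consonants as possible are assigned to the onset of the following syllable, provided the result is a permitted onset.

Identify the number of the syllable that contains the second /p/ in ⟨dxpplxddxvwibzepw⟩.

The vowels are x, x, x, i, e — 5 nuclei, so 5 syllables.
/x…x/ gap (V1→V2): /ppl/; trying suffixes from longest down, /pl/ is the first permitted one, so coda /p/ | onset /pl/.
/x…x/ gap (V2→V3): /dd/ — longest licit onset from the right is /d/, leaving /d/ as coda.
/x…i/ gap (V3→V4): /vw/ — entire cluster is a permitted onset → onset /vw/, coda ∅.
/i…e/ gap (V4→V5): cluster /bz/ — the longest permitted-onset suffix is /z/; onset = /z/, preceding coda = /b/.
Syllabification: dxp.plxd.dx.vwib.zepw.
The second /p/ is in the onset of syllable 2 (/plxd/).

2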